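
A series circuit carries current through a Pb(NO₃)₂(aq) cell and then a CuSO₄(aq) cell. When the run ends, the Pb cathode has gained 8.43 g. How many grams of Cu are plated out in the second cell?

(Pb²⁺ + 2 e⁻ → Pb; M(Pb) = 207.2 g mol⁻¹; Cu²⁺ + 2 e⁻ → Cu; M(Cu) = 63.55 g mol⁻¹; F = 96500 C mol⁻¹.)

2.59 g

n(Pb) = 8.43 / 207.2 = 0.04069 mol.
Since Pb²⁺ + 2 e⁻ → Pb, n(e⁻) passed = 2 × 0.04069 = 0.08137 mol.
Cells in series carry the same charge, so the same 0.08137 mol of electrons passes through cell 2.
Cu²⁺ + 2 e⁻ → Cu, so n(Cu) = 0.08137 / 2 = 0.04069 mol.
m(Cu) = 0.04069 × 63.55 = 2.59 g.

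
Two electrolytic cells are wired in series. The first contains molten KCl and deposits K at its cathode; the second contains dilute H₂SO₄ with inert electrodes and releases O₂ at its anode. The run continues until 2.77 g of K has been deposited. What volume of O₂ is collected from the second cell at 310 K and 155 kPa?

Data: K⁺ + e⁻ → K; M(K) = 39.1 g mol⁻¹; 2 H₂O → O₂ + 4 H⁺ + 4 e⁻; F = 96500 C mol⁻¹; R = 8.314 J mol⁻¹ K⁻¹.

0.294 L

n(K) = 2.77 / 39.1 = 0.07084 mol, so n(e⁻) = 1 × 0.07084 = 0.07084 mol.
The cells are in series, so the same 0.07084 mol of electrons passes through the second cell.
2 H₂O → O₂ + 4 H⁺ + 4 e⁻ — 4 mol e⁻ per mol O₂, so n(O₂) = 0.07084/4 = 0.01771 mol.
V = nRT/P = (0.01771 × 8.314 × 310) / (155 × 10³) = 2.94 × 10⁻⁴ m³ = 0.294 L.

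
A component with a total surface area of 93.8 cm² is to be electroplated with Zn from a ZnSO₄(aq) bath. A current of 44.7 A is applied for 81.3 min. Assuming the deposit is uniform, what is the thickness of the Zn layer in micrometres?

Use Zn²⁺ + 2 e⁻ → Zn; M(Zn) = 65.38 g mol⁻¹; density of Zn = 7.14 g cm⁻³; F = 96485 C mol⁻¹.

Q = I·t = 44.70 × 4878.0 = 218000 C; n(e⁻) = 2.260 mol.
n(Zn) = n(e⁻)/2 = 1.130 mol, so m = 1.130 × 65.38 = 73.88 g.
Volume = m/ρ = 73.88 / 7.14 = 10.35 cm³.
Thickness = V/A = 10.35 / 93.8 = 0.110 cm = 1100 μm.

1100 μm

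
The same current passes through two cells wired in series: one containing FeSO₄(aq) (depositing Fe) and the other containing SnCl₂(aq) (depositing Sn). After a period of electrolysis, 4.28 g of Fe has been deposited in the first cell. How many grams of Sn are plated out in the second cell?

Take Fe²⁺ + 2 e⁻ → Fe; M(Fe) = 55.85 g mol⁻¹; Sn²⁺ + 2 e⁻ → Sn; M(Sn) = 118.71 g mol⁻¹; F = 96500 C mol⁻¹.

9.10 g

n(Fe) = 4.28 / 55.85 = 0.07663 mol.
Since Fe²⁺ + 2 e⁻ → Fe, n(e⁻) passed = 2 × 0.07663 = 0.1533 mol.
Cells in series carry the same charge, so the same 0.1533 mol of electrons passes through cell 2.
Sn²⁺ + 2 e⁻ → Sn, so n(Sn) = 0.1533 / 2 = 0.07663 mol.
m(Sn) = 0.07663 × 118.71 = 9.10 g.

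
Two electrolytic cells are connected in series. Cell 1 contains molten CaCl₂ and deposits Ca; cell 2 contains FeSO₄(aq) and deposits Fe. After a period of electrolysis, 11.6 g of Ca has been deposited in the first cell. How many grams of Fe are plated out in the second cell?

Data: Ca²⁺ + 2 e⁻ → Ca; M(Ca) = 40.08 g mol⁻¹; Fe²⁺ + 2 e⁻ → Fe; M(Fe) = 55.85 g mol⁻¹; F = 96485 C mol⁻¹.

n(Ca) = 11.6 / 40.08 = 0.2894 mol.
Since Ca²⁺ + 2 e⁻ → Ca, n(e⁻) passed = 2 × 0.2894 = 0.5788 mol.
Cells in series carry the same charge, so the same 0.5788 mol of electrons passes through cell 2.
Fe²⁺ + 2 e⁻ → Fe, so n(Fe) = 0.5788 / 2 = 0.2894 mol.
m(Fe) = 0.2894 × 55.85 = 16.2 g.

16.2 g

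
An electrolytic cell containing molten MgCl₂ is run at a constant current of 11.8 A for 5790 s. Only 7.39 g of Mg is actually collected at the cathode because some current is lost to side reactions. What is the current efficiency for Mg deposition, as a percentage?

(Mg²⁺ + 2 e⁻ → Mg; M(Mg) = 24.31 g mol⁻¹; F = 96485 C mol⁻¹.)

Q = I·t = 11.80 × 5790.0 = 68320 C; n(e⁻) = 68320/96485 = 0.7081 mol.
Theoretical n(Mg) = n(e⁻)/2 = 0.3541 mol, i.e. m_theo = 0.3541 × 24.31 = 8.607 g.
Efficiency = m_actual / m_theo = 7.39 / 8.607 = 85.9 %.

85.9 %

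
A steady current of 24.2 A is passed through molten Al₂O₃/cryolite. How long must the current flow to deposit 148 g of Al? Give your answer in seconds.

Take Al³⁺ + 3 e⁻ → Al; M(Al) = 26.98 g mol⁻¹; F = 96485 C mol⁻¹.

n(Al) = m/M = 148 / 26.98 = 5.486 mol.
Each Al atom requires 3 electrons, so n(e⁻) = 3 × 5.486 = 16.46 mol.
Q = n(e⁻)·F = 16.46 × 96485 = 1588000 C.
t = Q/I = 1588000 / 24.20 A = 65610 s.

65600 s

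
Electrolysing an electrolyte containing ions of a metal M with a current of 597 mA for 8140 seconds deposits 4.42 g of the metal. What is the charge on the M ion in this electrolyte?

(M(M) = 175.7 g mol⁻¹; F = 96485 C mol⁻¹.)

+2

Q = I·t = 0.5970 A × 8140.0 s = 4860 C, so n(e⁻) = 4860/96485 = 0.05037 mol.
n(M) deposited = 4.42 / 175.7 = 0.02516 mol.
Electrons per atom = n(e⁻)/n(M) = 0.05037 / 0.02516 = 2.00 ≈ 2, so the ion is M²⁺.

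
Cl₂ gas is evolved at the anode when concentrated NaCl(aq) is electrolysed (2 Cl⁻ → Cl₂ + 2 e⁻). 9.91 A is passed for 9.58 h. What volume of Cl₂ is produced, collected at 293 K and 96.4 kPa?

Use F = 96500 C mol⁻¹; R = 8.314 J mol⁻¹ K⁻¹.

Q = I·t = 9.910 A × 34488 s = 341800 C.
n(e⁻) = Q/F = 341800 / 96500 = 3.542 mol.
2 electrons are transferred per Cl₂ molecule, so n(Cl₂) = 3.542 / 2 = 1.771 mol.
V = nRT/P = (1.771 × 8.314 × 293) / (96.4 × 10³ Pa) = 0.0447 m³ = 44.7 L.

44.7 L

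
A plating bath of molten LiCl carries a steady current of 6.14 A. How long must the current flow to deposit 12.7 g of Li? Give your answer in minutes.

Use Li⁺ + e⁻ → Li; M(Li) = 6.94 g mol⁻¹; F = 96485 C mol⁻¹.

479 min

n(Li) = m/M = 12.7 / 6.94 = 1.830 mol.
Each Li atom requires 1 electron, so n(e⁻) = 1 × 1.830 = 1.830 mol.
Q = n(e⁻)·F = 1.830 × 96485 = 176600 C.
t = Q/I = 176600 / 6.140 A = 28760 s = 479 min.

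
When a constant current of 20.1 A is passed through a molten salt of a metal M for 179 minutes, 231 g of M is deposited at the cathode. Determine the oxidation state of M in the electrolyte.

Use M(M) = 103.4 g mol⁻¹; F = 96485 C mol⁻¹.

Q = I·t = 20.10 A × 10740 s = 215900 C, so n(e⁻) = 215900/96485 = 2.237 mol.
n(M) deposited = 231 / 103.4 = 2.234 mol.
Electrons per atom = n(e⁻)/n(M) = 2.237 / 2.234 = 1.00 ≈ 1, so the ion is M⁺.

+1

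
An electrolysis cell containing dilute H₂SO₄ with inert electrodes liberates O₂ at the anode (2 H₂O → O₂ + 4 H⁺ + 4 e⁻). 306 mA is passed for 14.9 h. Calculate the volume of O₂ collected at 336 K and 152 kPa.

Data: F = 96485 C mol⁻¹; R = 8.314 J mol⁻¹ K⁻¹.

Q = I·t = 0.3060 A × 53640 s = 16410 C.
n(e⁻) = Q/F = 16410 / 96485 = 0.1701 mol.
4 electrons are transferred per O₂ molecule, so n(O₂) = 0.1701 / 4 = 0.04253 mol.
V = nRT/P = (0.04253 × 8.314 × 336) / (152 × 10³ Pa) = 7.82 × 10⁻⁴ m³ = 0.782 L.

0.782 L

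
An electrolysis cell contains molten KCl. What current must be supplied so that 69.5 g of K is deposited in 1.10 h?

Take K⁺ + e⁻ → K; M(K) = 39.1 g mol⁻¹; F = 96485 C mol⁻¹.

n(K) = 69.5 / 39.1 = 1.777 mol.
n(e⁻) = 1 × 1.777 = 1.777 mol.
Q = n(e⁻)·F = 1.777 × 96485 = 171500 C.
I = Q/t = 171500 / 3960.0 s = 43.3 A.

43.3 A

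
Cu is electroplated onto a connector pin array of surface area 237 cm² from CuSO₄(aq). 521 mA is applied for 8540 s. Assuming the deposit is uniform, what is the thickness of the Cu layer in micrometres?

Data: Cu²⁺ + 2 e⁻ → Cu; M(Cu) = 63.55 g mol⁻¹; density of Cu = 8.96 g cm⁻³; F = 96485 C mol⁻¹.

Q = I·t = 0.5210 × 8540.0 = 4449 C; n(e⁻) = 0.04611 mol.
n(Cu) = n(e⁻)/2 = 0.02306 mol, so m = 0.02306 × 63.55 = 1.465 g.
Volume = m/ρ = 1.465 / 8.96 = 0.1635 cm³.
Thickness = V/A = 0.1635 / 237 = 6.90 × 10⁻⁴ cm = 6.90 μm.

6.90 μm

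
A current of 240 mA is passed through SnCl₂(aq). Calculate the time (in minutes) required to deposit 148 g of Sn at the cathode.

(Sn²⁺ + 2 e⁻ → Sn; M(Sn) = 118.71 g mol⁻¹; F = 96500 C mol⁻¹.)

n(Sn) = m/M = 148 / 118.71 = 1.247 mol.
Each Sn atom requires 2 electrons, so n(e⁻) = 2 × 1.247 = 2.493 mol.
Q = n(e⁻)·F = 2.493 × 96500 = 240600 C.
t = Q/I = 240600 / 0.2400 A = 1003000 s = 16700 min.

16700 min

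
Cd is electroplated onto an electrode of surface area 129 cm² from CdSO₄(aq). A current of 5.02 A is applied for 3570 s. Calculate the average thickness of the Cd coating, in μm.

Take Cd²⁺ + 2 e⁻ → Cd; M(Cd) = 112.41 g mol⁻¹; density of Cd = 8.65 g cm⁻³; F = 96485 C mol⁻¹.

Q = I·t = 5.020 × 3570.0 = 17920 C; n(e⁻) = 0.1857 mol.
n(Cd) = n(e⁻)/2 = 0.09287 mol, so m = 0.09287 × 112.41 = 10.44 g.
Volume = m/ρ = 10.44 / 8.65 = 1.207 cm³.
Thickness = V/A = 1.207 / 129 = 0.00936 cm = 93.6 μm.

93.6 μm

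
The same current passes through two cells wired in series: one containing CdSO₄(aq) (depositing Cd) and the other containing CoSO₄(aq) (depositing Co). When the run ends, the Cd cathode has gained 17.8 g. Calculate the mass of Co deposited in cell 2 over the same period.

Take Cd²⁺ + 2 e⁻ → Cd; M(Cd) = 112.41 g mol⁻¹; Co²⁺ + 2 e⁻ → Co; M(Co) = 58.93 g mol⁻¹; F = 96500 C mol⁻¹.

9.33 g

n(Cd) = 17.8 / 112.41 = 0.1583 mol.
Since Cd²⁺ + 2 e⁻ → Cd, n(e⁻) passed = 2 × 0.1583 = 0.3167 mol.
Cells in series carry the same charge, so the same 0.3167 mol of electrons passes through cell 2.
Co²⁺ + 2 e⁻ → Co, so n(Co) = 0.3167 / 2 = 0.1583 mol.
m(Co) = 0.1583 × 58.93 = 9.33 g.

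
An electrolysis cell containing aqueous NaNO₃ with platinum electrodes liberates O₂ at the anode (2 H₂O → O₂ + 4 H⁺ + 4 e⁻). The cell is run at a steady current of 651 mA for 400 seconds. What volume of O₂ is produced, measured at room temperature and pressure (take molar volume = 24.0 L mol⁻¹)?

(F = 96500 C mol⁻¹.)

Q = I·t = 0.6510 A × 400.00 s = 260.4 C.
n(e⁻) = Q/F = 260.4 / 96500 = 0.002698 mol.
4 electrons are transferred per O₂ molecule, so n(O₂) = 0.002698 / 4 = 0.0006746 mol.
V = n × V_m = 0.0006746 × 24.0 = 0.0162 L.

0.0162 L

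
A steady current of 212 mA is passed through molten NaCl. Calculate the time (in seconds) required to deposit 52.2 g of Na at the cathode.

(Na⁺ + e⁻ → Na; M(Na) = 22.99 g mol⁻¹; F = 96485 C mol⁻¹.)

n(Na) = m/M = 52.2 / 22.99 = 2.271 mol.
Each Na atom requires 1 electron, so n(e⁻) = 1 × 2.271 = 2.271 mol.
Q = n(e⁻)·F = 2.271 × 96485 = 219100 C.
t = Q/I = 219100 / 0.2120 A = 1033000 s.

1.03 × 10⁶ s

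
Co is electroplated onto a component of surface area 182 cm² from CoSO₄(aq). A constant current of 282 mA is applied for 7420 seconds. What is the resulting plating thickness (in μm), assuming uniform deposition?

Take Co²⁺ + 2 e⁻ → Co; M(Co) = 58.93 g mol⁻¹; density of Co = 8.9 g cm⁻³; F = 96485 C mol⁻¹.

3.94 μm

Q = I·t = 0.2820 × 7420.0 = 2092 C; n(e⁻) = 0.02169 mol.
n(Co) = n(e⁻)/2 = 0.01084 mol, so m = 0.01084 × 58.93 = 0.6390 g.
Volume = m/ρ = 0.6390 / 8.9 = 0.07180 cm³.
Thickness = V/A = 0.07180 / 182 = 3.94 × 10⁻⁴ cm = 3.94 μm.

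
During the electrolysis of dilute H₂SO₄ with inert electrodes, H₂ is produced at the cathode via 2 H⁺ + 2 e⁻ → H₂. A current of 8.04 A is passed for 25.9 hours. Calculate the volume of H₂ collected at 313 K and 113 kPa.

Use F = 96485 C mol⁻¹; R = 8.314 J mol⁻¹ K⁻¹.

89.5 L

Q = I·t = 8.040 A × 93240 s = 749600 C.
n(e⁻) = Q/F = 749600 / 96485 = 7.770 mol.
2 electrons are transferred per H₂ molecule, so n(H₂) = 7.770 / 2 = 3.885 mol.
V = nRT/P = (3.885 × 8.314 × 313) / (113 × 10³ Pa) = 0.0895 m³ = 89.5 L.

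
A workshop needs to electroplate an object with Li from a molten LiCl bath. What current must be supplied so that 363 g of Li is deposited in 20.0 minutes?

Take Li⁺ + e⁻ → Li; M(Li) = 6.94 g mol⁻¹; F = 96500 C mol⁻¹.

n(Li) = 363 / 6.94 = 52.31 mol.
n(e⁻) = 1 × 52.31 = 52.31 mol.
Q = n(e⁻)·F = 52.31 × 96500 = 5047000 C.
I = Q/t = 5047000 / 1200.0 s = 4210 A.

4210 A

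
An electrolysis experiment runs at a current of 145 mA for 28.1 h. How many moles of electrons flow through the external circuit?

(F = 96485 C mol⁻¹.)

Q = I·t = 0.1450 A × 101160 s = 14670 C.
n(e⁻) = Q/F = 14670 / 96485 = 0.152 mol.

0.152 mol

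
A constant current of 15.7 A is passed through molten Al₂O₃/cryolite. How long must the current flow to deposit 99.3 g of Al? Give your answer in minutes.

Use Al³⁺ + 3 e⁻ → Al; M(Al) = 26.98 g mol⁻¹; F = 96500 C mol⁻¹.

n(Al) = m/M = 99.3 / 26.98 = 3.681 mol.
Each Al atom requires 3 electrons, so n(e⁻) = 3 × 3.681 = 11.04 mol.
Q = n(e⁻)·F = 11.04 × 96500 = 1066000 C.
t = Q/I = 1066000 / 15.70 A = 67870 s = 1130 min.

1130 min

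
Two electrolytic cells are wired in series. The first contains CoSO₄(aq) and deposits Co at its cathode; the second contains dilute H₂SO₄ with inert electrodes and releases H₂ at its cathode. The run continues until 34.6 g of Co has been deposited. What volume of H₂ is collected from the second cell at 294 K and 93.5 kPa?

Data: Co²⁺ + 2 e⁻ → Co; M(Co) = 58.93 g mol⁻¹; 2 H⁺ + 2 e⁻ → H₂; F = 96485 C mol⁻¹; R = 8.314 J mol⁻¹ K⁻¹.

n(Co) = 34.6 / 58.93 = 0.5871 mol, so n(e⁻) = 2 × 0.5871 = 1.174 mol.
The cells are in series, so the same 1.174 mol of electrons passes through the second cell.
2 H⁺ + 2 e⁻ → H₂ — 2 mol e⁻ per mol H₂, so n(H₂) = 1.174/2 = 0.5871 mol.
V = nRT/P = (0.5871 × 8.314 × 294) / (93.5 × 10³) = 0.0153 m³ = 15.3 L.

15.3 L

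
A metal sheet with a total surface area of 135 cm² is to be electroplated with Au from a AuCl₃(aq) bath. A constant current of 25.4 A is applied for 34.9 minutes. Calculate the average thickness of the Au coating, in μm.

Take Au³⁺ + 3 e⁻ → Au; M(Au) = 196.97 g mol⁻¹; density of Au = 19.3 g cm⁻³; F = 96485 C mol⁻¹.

139 μm

Q = I·t = 25.40 × 2094.0 = 53190 C; n(e⁻) = 0.5513 mol.
n(Au) = n(e⁻)/3 = 0.1838 mol, so m = 0.1838 × 196.97 = 36.19 g.
Volume = m/ρ = 36.19 / 19.3 = 1.875 cm³.
Thickness = V/A = 1.875 / 135 = 0.0139 cm = 139 μm.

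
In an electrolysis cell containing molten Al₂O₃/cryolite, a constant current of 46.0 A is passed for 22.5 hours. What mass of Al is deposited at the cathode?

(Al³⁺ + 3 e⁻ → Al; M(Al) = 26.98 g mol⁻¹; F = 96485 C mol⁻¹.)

Q = I·t = 46.00 A × 81000 s = 3726000 C.
n(e⁻) = Q/F = 3726000 / 96485 = 38.62 mol.
Al³⁺ + 3 e⁻ → Al, so n(Al) = n(e⁻)/3 = 12.87 mol.
m = n·M = 12.87 × 26.98 = 347 g.

347 g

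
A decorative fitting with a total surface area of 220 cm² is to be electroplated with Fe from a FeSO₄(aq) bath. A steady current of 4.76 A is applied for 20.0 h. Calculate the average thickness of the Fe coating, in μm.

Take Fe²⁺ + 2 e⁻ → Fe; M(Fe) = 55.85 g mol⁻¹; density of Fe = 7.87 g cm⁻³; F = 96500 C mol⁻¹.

573 μm

Q = I·t = 4.760 × 72000 = 342700 C; n(e⁻) = 3.552 mol.
n(Fe) = n(e⁻)/2 = 1.776 mol, so m = 1.776 × 55.85 = 99.18 g.
Volume = m/ρ = 99.18 / 7.87 = 12.60 cm³.
Thickness = V/A = 12.60 / 220 = 0.0573 cm = 573 μm.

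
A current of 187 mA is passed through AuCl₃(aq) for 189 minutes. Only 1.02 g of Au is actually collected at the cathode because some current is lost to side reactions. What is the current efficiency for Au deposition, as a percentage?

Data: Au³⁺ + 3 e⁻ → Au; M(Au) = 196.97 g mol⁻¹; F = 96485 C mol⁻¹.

Q = I·t = 0.1870 × 11340 = 2121 C; n(e⁻) = 2121/96485 = 0.02198 mol.
Theoretical n(Au) = n(e⁻)/3 = 0.007326 mol, i.e. m_theo = 0.007326 × 196.97 = 1.443 g.
Efficiency = m_actual / m_theo = 1.02 / 1.443 = 70.7 %.

70.7 %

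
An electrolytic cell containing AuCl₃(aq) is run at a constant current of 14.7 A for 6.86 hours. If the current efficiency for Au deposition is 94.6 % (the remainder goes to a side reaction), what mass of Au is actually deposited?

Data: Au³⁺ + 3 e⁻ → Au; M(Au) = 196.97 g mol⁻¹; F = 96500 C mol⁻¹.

Q = I·t = 14.70 × 24696 = 363000 C.
n(e⁻) = 363000/96500 = 3.762 mol; theoretically n(Au) = 3.762/3 = 1.254 mol, m_theo = 247.0 g.
At 94.6 % efficiency, m_actual = 0.946 × 247.0 = 234 g.

234 g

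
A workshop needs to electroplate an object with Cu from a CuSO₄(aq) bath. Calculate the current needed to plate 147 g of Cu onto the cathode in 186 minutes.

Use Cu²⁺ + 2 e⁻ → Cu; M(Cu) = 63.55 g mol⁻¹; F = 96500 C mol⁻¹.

40.0 A

n(Cu) = 147 / 63.55 = 2.313 mol.
n(e⁻) = 2 × 2.313 = 4.626 mol.
Q = n(e⁻)·F = 4.626 × 96500 = 446400 C.
I = Q/t = 446400 / 11160 s = 40.0 A.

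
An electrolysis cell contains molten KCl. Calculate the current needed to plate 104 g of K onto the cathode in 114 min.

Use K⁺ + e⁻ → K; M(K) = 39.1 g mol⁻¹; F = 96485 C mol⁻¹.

n(K) = 104 / 39.1 = 2.660 mol.
n(e⁻) = 1 × 2.660 = 2.660 mol.
Q = n(e⁻)·F = 2.660 × 96485 = 256600 C.
I = Q/t = 256600 / 6840.0 s = 37.5 A.

37.5 A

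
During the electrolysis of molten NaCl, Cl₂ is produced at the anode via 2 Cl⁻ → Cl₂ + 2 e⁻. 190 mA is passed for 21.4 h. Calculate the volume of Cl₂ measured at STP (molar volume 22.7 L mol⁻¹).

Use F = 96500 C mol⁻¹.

1.72 L

Q = I·t = 0.1900 A × 77040 s = 14640 C.
n(e⁻) = Q/F = 14640 / 96500 = 0.1517 mol.
2 electrons are transferred per Cl₂ molecule, so n(Cl₂) = 0.1517 / 2 = 0.07584 mol.
V = n × V_m = 0.07584 × 22.7 = 1.72 L.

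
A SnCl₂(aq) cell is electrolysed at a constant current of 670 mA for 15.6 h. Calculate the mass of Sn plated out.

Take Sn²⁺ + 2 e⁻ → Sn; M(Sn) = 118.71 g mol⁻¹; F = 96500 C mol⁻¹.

Q = I·t = 0.6700 A × 56160 s = 37630 C.
n(e⁻) = Q/F = 37630 / 96500 = 0.3899 mol.
Sn²⁺ + 2 e⁻ → Sn, so n(Sn) = n(e⁻)/2 = 0.1950 mol.
m = n·M = 0.1950 × 118.71 = 23.1 g.

23.1 g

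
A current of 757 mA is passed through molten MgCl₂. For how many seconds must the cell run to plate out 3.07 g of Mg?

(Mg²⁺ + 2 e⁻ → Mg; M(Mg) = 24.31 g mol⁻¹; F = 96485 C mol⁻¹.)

n(Mg) = m/M = 3.07 / 24.31 = 0.1263 mol.
Each Mg atom requires 2 electrons, so n(e⁻) = 2 × 0.1263 = 0.2526 mol.
Q = n(e⁻)·F = 0.2526 × 96485 = 24370 C.
t = Q/I = 24370 / 0.7570 A = 32190 s.

32200 s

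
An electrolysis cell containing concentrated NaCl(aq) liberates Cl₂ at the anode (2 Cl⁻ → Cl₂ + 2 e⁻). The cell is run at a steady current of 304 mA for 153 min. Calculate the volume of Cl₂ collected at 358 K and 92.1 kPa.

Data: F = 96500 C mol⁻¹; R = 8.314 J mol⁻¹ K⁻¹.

0.467 L

Q = I·t = 0.3040 A × 9180.0 s = 2791 C.
n(e⁻) = Q/F = 2791 / 96500 = 0.02892 mol.
2 electrons are transferred per Cl₂ molecule, so n(Cl₂) = 0.02892 / 2 = 0.01446 mol.
V = nRT/P = (0.01446 × 8.314 × 358) / (92.1 × 10³ Pa) = 4.67 × 10⁻⁴ m³ = 0.467 L.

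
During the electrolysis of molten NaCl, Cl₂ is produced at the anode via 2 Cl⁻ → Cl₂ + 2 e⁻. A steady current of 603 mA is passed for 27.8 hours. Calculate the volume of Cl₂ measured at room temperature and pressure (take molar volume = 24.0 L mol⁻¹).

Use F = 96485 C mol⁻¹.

Q = I·t = 0.6030 A × 100080 s = 60350 C.
n(e⁻) = Q/F = 60350 / 96485 = 0.6255 mol.
2 electrons are transferred per Cl₂ molecule, so n(Cl₂) = 0.6255 / 2 = 0.3127 mol.
V = n × V_m = 0.3127 × 24.0 = 7.51 L.

7.51 L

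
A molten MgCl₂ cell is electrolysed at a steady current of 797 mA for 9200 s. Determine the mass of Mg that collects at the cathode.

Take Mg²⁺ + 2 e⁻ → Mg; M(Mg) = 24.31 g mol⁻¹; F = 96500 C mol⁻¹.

0.924 g

Q = I·t = 0.7970 A × 9200.0 s = 7332 C.
n(e⁻) = Q/F = 7332 / 96500 = 0.07598 mol.
Mg²⁺ + 2 e⁻ → Mg, so n(Mg) = n(e⁻)/2 = 0.03799 mol.
m = n·M = 0.03799 × 24.31 = 0.924 g.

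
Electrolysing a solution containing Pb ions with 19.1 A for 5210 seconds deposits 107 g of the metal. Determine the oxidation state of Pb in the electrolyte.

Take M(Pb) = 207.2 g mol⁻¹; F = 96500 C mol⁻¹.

Q = I·t = 19.10 A × 5210.0 s = 99510 C, so n(e⁻) = 99510/96500 = 1.031 mol.
n(Pb) deposited = 107 / 207.2 = 0.5164 mol.
Electrons per atom = n(e⁻)/n(Pb) = 1.031 / 0.5164 = 2.00 ≈ 2, so the ion is Pb²⁺.

+2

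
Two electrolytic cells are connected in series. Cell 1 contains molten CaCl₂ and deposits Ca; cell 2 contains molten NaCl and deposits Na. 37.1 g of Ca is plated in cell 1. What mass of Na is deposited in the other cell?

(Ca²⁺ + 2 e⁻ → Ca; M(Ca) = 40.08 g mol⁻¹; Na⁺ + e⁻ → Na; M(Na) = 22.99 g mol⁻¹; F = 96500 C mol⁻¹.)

42.6 g

n(Ca) = 37.1 / 40.08 = 0.9256 mol.
Since Ca²⁺ + 2 e⁻ → Ca, n(e⁻) passed = 2 × 0.9256 = 1.851 mol.
Cells in series carry the same charge, so the same 1.851 mol of electrons passes through cell 2.
Na⁺ + e⁻ → Na, so n(Na) = 1.851 / 1 = 1.851 mol.
m(Na) = 1.851 × 22.99 = 42.6 g.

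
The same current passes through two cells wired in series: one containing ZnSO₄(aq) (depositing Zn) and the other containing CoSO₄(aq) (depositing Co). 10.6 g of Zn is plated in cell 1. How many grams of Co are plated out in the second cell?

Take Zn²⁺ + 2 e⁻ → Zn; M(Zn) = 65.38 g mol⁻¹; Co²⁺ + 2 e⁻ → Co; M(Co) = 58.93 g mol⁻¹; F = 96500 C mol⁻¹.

9.55 g

n(Zn) = 10.6 / 65.38 = 0.1621 mol.
Since Zn²⁺ + 2 e⁻ → Zn, n(e⁻) passed = 2 × 0.1621 = 0.3243 mol.
Cells in series carry the same charge, so the same 0.3243 mol of electrons passes through cell 2.
Co²⁺ + 2 e⁻ → Co, so n(Co) = 0.3243 / 2 = 0.1621 mol.
m(Co) = 0.1621 × 58.93 = 9.55 g.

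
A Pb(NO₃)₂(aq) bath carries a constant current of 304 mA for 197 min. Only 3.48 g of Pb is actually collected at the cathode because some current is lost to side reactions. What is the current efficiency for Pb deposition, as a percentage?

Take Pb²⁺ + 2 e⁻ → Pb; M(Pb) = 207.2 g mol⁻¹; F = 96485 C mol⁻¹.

90.2 %

Q = I·t = 0.3040 × 11820 = 3593 C; n(e⁻) = 3593/96485 = 0.03724 mol.
Theoretical n(Pb) = n(e⁻)/2 = 0.01862 mol, i.e. m_theo = 0.01862 × 207.2 = 3.858 g.
Efficiency = m_actual / m_theo = 3.48 / 3.858 = 90.2 %.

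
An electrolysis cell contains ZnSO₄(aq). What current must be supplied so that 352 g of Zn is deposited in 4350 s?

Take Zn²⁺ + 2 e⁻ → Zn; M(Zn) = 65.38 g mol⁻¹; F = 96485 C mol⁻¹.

239 A

n(Zn) = 352 / 65.38 = 5.384 mol.
n(e⁻) = 2 × 5.384 = 10.77 mol.
Q = n(e⁻)·F = 10.77 × 96485 = 1039000 C.
I = Q/t = 1039000 / 4350.0 s = 239 A.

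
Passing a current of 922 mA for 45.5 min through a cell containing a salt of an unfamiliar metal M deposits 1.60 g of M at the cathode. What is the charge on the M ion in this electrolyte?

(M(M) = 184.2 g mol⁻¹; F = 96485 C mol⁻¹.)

Q = I·t = 0.9220 A × 2730.0 s = 2517 C, so n(e⁻) = 2517/96485 = 0.02609 mol.
n(M) deposited = 1.60 / 184.2 = 0.008686 mol.
Electrons per atom = n(e⁻)/n(M) = 0.02609 / 0.008686 = 3.00 ≈ 3, so the ion is M³⁺.

+3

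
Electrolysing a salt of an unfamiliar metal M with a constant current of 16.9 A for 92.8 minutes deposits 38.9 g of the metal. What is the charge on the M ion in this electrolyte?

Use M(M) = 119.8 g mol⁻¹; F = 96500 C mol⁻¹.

Q = I·t = 16.90 A × 5568.0 s = 94100 C, so n(e⁻) = 94100/96500 = 0.9751 mol.
n(M) deposited = 38.9 / 119.8 = 0.3247 mol.
Electrons per atom = n(e⁻)/n(M) = 0.9751 / 0.3247 = 3.00 ≈ 3, so the ion is M³⁺.

+3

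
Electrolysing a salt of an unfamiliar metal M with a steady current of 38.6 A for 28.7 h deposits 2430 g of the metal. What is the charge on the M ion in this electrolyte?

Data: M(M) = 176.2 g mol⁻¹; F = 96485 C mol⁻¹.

+3

Q = I·t = 38.60 A × 103320 s = 3988000 C, so n(e⁻) = 3988000/96485 = 41.33 mol.
n(M) deposited = 2430 / 176.2 = 13.79 mol.
Electrons per atom = n(e⁻)/n(M) = 41.33 / 13.79 = 3.00 ≈ 3, so the ion is M³⁺.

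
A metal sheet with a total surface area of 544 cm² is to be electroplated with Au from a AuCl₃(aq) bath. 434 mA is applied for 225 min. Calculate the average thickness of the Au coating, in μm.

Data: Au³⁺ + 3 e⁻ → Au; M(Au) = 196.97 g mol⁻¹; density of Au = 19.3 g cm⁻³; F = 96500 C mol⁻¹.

3.80 μm

Q = I·t = 0.4340 × 13500 = 5859 C; n(e⁻) = 0.06072 mol.
n(Au) = n(e⁻)/3 = 0.02024 mol, so m = 0.02024 × 196.97 = 3.986 g.
Volume = m/ρ = 3.986 / 19.3 = 0.2065 cm³.
Thickness = V/A = 0.2065 / 544 = 3.80 × 10⁻⁴ cm = 3.80 μm.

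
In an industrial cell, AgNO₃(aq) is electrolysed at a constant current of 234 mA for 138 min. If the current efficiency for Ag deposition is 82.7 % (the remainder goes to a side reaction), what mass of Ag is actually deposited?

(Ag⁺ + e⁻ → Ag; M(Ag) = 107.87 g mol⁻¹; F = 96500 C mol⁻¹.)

Q = I·t = 0.2340 × 8280.0 = 1938 C.
n(e⁻) = 1938/96500 = 0.02008 mol; theoretically n(Ag) = 0.02008/1 = 0.02008 mol, m_theo = 2.166 g.
At 82.7 % efficiency, m_actual = 0.827 × 2.166 = 1.79 g.

1.79 g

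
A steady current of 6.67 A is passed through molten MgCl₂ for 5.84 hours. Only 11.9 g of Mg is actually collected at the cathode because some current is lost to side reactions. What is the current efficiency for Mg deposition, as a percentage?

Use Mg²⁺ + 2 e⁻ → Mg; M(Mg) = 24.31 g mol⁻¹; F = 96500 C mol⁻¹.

67.4 %

Q = I·t = 6.670 × 21024 = 140200 C; n(e⁻) = 140200/96500 = 1.453 mol.
Theoretical n(Mg) = n(e⁻)/2 = 0.7266 mol, i.e. m_theo = 0.7266 × 24.31 = 17.66 g.
Efficiency = m_actual / m_theo = 11.9 / 17.66 = 67.4 %.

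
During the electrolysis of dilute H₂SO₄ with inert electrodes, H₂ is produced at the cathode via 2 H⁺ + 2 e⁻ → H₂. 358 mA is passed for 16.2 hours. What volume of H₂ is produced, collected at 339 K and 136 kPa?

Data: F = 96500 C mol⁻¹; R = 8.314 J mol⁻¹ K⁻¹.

Q = I·t = 0.3580 A × 58320 s = 20880 C.
n(e⁻) = Q/F = 20880 / 96500 = 0.2164 mol.
2 electrons are transferred per H₂ molecule, so n(H₂) = 0.2164 / 2 = 0.1082 mol.
V = nRT/P = (0.1082 × 8.314 × 339) / (136 × 10³ Pa) = 0.00224 m³ = 2.24 L.

2.24 L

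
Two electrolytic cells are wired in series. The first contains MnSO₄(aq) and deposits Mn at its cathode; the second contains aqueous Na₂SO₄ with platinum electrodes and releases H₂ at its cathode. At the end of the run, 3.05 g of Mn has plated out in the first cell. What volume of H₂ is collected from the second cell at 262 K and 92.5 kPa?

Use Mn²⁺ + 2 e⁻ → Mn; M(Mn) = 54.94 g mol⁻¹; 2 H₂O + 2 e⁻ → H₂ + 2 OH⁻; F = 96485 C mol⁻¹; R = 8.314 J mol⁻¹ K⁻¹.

1.31 L

n(Mn) = 3.05 / 54.94 = 0.05552 mol, so n(e⁻) = 2 × 0.05552 = 0.1110 mol.
The cells are in series, so the same 0.1110 mol of electrons passes through the second cell.
2 H₂O + 2 e⁻ → H₂ + 2 OH⁻ — 2 mol e⁻ per mol H₂, so n(H₂) = 0.1110/2 = 0.05552 mol.
V = nRT/P = (0.05552 × 8.314 × 262) / (92.5 × 10³) = 0.00131 m³ = 1.31 L.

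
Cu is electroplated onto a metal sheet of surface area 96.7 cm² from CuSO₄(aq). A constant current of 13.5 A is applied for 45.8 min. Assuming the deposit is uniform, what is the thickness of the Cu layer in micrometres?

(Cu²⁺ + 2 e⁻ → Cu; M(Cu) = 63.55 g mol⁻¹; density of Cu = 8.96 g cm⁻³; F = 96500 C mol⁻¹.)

Q = I·t = 13.50 × 2748.0 = 37100 C; n(e⁻) = 0.3844 mol.
n(Cu) = n(e⁻)/2 = 0.1922 mol, so m = 0.1922 × 63.55 = 12.22 g.
Volume = m/ρ = 12.22 / 8.96 = 1.363 cm³.
Thickness = V/A = 1.363 / 96.7 = 0.0141 cm = 141 μm.

141 μm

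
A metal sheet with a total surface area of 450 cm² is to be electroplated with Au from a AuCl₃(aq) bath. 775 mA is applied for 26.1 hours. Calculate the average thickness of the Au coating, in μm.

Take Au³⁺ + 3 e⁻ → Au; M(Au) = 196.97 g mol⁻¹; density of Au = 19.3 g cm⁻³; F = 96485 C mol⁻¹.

57.1 μm

Q = I·t = 0.7750 × 93960 = 72820 C; n(e⁻) = 0.7547 mol.
n(Au) = n(e⁻)/3 = 0.2516 mol, so m = 0.2516 × 196.97 = 49.55 g.
Volume = m/ρ = 49.55 / 19.3 = 2.567 cm³.
Thickness = V/A = 2.567 / 450 = 0.00571 cm = 57.1 μm.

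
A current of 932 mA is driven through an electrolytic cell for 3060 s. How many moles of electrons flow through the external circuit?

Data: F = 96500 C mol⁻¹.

Q = I·t = 0.9320 A × 3060.0 s = 2852 C.
n(e⁻) = Q/F = 2852 / 96500 = 0.0296 mol.

0.0296 mol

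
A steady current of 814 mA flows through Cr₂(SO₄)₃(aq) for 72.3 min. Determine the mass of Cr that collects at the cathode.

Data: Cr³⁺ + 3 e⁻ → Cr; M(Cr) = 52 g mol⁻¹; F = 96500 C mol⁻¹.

0.634 g

Q = I·t = 0.8140 A × 4338.0 s = 3531 C.
n(e⁻) = Q/F = 3531 / 96500 = 0.03659 mol.
Cr³⁺ + 3 e⁻ → Cr, so n(Cr) = n(e⁻)/3 = 0.01220 mol.
m = n·M = 0.01220 × 52 = 0.634 g.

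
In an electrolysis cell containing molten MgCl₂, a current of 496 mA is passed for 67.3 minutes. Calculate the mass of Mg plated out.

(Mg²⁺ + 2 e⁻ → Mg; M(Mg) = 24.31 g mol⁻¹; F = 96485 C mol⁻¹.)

Q = I·t = 0.4960 A × 4038.0 s = 2003 C.
n(e⁻) = Q/F = 2003 / 96485 = 0.02076 mol.
Mg²⁺ + 2 e⁻ → Mg, so n(Mg) = n(e⁻)/2 = 0.01038 mol.
m = n·M = 0.01038 × 24.31 = 0.252 g.

0.252 g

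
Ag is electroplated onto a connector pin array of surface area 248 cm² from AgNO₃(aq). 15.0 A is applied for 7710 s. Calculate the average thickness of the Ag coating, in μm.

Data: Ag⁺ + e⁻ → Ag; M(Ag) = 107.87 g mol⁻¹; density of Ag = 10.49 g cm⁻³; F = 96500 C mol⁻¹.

497 μm

Q = I·t = 15.00 × 7710.0 = 115600 C; n(e⁻) = 1.198 mol.
n(Ag) = n(e⁻)/1 = 1.198 mol, so m = 1.198 × 107.87 = 129.3 g.
Volume = m/ρ = 129.3 / 10.49 = 12.32 cm³.
Thickness = V/A = 12.32 / 248 = 0.0497 cm = 497 μm.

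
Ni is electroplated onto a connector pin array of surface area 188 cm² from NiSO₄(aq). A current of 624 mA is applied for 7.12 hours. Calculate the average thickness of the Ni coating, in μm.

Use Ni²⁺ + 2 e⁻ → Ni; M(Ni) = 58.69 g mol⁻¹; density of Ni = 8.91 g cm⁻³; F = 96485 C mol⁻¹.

29.0 μm

Q = I·t = 0.6240 × 25632 = 15990 C; n(e⁻) = 0.1658 mol.
n(Ni) = n(e⁻)/2 = 0.08289 mol, so m = 0.08289 × 58.69 = 4.865 g.
Volume = m/ρ = 4.865 / 8.91 = 0.5460 cm³.
Thickness = V/A = 0.5460 / 188 = 0.00290 cm = 29.0 μm.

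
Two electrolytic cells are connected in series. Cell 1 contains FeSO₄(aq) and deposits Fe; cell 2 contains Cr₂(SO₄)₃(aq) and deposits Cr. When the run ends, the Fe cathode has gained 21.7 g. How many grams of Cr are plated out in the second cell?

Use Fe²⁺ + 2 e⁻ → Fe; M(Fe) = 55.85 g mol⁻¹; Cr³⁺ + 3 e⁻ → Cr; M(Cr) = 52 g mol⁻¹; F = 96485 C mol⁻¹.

n(Fe) = 21.7 / 55.85 = 0.3885 mol.
Since Fe²⁺ + 2 e⁻ → Fe, n(e⁻) passed = 2 × 0.3885 = 0.7771 mol.
Cells in series carry the same charge, so the same 0.7771 mol of electrons passes through cell 2.
Cr³⁺ + 3 e⁻ → Cr, so n(Cr) = 0.7771 / 3 = 0.2590 mol.
m(Cr) = 0.2590 × 52 = 13.5 g.

13.5 g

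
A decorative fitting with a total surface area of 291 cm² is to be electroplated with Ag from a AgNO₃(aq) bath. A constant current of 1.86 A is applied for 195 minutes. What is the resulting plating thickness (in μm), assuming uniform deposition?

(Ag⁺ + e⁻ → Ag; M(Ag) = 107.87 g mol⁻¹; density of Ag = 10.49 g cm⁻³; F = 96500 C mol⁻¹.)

79.7 μm

Q = I·t = 1.860 × 11700 = 21760 C; n(e⁻) = 0.2255 mol.
n(Ag) = n(e⁻)/1 = 0.2255 mol, so m = 0.2255 × 107.87 = 24.33 g.
Volume = m/ρ = 24.33 / 10.49 = 2.319 cm³.
Thickness = V/A = 2.319 / 291 = 0.00797 cm = 79.7 μm.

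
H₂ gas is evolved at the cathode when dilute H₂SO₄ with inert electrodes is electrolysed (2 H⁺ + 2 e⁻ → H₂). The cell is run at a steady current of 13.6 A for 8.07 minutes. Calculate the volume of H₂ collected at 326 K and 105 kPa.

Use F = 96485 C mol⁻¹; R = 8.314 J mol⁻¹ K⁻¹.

Q = I·t = 13.60 A × 484.20 s = 6585 C.
n(e⁻) = Q/F = 6585 / 96485 = 0.06825 mol.
2 electrons are transferred per H₂ molecule, so n(H₂) = 0.06825 / 2 = 0.03413 mol.
V = nRT/P = (0.03413 × 8.314 × 326) / (105 × 10³ Pa) = 8.81 × 10⁻⁴ m³ = 0.881 L.

0.881 L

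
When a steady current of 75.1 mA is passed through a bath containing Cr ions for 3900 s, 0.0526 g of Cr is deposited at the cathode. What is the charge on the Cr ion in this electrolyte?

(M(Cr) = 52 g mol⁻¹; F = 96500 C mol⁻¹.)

+3

Q = I·t = 0.07510 A × 3900.0 s = 292.9 C, so n(e⁻) = 292.9/96500 = 0.003035 mol.
n(Cr) deposited = 0.0526 / 52 = 0.001012 mol.
Electrons per atom = n(e⁻)/n(Cr) = 0.003035 / 0.001012 = 3.00 ≈ 3, so the ion is Cr³⁺.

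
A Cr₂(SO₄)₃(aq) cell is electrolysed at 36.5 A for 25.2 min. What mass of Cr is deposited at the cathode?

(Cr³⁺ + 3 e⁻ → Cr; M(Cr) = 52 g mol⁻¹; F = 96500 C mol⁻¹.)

Q = I·t = 36.50 A × 1512.0 s = 55190 C.
n(e⁻) = Q/F = 55190 / 96500 = 0.5719 mol.
Cr³⁺ + 3 e⁻ → Cr, so n(Cr) = n(e⁻)/3 = 0.1906 mol.
m = n·M = 0.1906 × 52 = 9.91 g.

9.91 g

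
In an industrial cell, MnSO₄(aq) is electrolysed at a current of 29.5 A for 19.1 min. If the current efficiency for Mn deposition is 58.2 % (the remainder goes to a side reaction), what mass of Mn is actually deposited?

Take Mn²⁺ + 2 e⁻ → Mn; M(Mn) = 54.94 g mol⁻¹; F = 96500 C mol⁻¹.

5.60 g

Q = I·t = 29.50 × 1146.0 = 33810 C.
n(e⁻) = 33810/96500 = 0.3503 mol; theoretically n(Mn) = 0.3503/2 = 0.1752 mol, m_theo = 9.624 g.
At 58.2 % efficiency, m_actual = 0.582 × 9.624 = 5.60 g.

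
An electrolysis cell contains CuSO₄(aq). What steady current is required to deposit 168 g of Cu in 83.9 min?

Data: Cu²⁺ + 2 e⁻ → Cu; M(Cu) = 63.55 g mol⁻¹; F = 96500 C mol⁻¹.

n(Cu) = 168 / 63.55 = 2.644 mol.
n(e⁻) = 2 × 2.644 = 5.287 mol.
Q = n(e⁻)·F = 5.287 × 96500 = 510200 C.
I = Q/t = 510200 / 5034.0 s = 101 A.

101 A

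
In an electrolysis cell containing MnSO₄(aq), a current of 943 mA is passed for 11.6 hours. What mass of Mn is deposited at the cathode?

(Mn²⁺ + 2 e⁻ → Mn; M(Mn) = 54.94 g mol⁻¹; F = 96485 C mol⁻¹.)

Q = I·t = 0.9430 A × 41760 s = 39380 C.
n(e⁻) = Q/F = 39380 / 96485 = 0.4081 mol.
Mn²⁺ + 2 e⁻ → Mn, so n(Mn) = n(e⁻)/2 = 0.2041 mol.
m = n·M = 0.2041 × 54.94 = 11.2 g.

11.2 g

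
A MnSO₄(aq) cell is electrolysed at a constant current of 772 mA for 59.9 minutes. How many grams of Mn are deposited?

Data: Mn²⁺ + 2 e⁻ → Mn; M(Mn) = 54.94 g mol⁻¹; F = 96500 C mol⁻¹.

0.790 g

Q = I·t = 0.7720 A × 3594.0 s = 2775 C.
n(e⁻) = Q/F = 2775 / 96500 = 0.02875 mol.
Mn²⁺ + 2 e⁻ → Mn, so n(Mn) = n(e⁻)/2 = 0.01438 mol.
m = n·M = 0.01438 × 54.94 = 0.790 g.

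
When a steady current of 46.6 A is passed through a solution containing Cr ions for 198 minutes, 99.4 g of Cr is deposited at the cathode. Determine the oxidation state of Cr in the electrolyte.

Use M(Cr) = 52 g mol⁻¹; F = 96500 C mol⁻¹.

Q = I·t = 46.60 A × 11880 s = 553600 C, so n(e⁻) = 553600/96500 = 5.737 mol.
n(Cr) deposited = 99.4 / 52 = 1.912 mol.
Electrons per atom = n(e⁻)/n(Cr) = 5.737 / 1.912 = 3.00 ≈ 3, so the ion is Cr³⁺.

+3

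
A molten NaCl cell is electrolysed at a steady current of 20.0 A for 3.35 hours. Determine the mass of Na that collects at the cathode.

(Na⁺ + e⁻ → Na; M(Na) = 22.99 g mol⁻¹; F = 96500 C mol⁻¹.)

Q = I·t = 20.00 A × 12060 s = 241200 C.
n(e⁻) = Q/F = 241200 / 96500 = 2.499 mol.
Na⁺ + e⁻ → Na, so n(Na) = n(e⁻)/1 = 2.499 mol.
m = n·M = 2.499 × 22.99 = 57.5 g.

57.5 g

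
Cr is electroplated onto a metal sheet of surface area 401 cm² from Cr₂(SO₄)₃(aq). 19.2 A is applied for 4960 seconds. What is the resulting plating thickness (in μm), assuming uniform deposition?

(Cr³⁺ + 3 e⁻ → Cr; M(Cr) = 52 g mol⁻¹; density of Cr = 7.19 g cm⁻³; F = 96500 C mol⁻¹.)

Q = I·t = 19.20 × 4960.0 = 95230 C; n(e⁻) = 0.9869 mol.
n(Cr) = n(e⁻)/3 = 0.3290 mol, so m = 0.3290 × 52 = 17.11 g.
Volume = m/ρ = 17.11 / 7.19 = 2.379 cm³.
Thickness = V/A = 2.379 / 401 = 0.00593 cm = 59.3 μm.

59.3 μm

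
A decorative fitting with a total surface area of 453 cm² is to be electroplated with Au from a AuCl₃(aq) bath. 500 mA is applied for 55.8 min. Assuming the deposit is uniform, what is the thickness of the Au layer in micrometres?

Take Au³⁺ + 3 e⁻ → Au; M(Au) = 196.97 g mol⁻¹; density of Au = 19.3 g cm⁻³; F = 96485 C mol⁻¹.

1.30 μm

Q = I·t = 0.5000 × 3348.0 = 1674 C; n(e⁻) = 0.01735 mol.
n(Au) = n(e⁻)/3 = 0.005783 mol, so m = 0.005783 × 196.97 = 1.139 g.
Volume = m/ρ = 1.139 / 19.3 = 0.05902 cm³.
Thickness = V/A = 0.05902 / 453 = 1.30 × 10⁻⁴ cm = 1.30 μm.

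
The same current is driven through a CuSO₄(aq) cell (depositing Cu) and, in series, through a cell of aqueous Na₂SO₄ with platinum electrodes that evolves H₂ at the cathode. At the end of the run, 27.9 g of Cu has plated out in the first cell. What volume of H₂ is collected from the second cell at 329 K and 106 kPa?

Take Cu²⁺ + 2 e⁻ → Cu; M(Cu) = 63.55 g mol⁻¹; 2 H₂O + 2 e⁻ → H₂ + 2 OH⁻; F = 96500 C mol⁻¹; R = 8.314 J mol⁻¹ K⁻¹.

11.3 L

n(Cu) = 27.9 / 63.55 = 0.4390 mol, so n(e⁻) = 2 × 0.4390 = 0.8780 mol.
The cells are in series, so the same 0.8780 mol of electrons passes through the second cell.
2 H₂O + 2 e⁻ → H₂ + 2 OH⁻ — 2 mol e⁻ per mol H₂, so n(H₂) = 0.8780/2 = 0.4390 mol.
V = nRT/P = (0.4390 × 8.314 × 329) / (106 × 10³) = 0.0113 m³ = 11.3 L.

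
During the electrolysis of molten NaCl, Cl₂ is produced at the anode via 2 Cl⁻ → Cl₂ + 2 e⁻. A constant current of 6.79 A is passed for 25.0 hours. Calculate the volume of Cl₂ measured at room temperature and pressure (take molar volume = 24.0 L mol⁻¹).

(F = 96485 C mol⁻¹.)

Q = I·t = 6.790 A × 90000 s = 611100 C.
n(e⁻) = Q/F = 611100 / 96485 = 6.334 mol.
2 electrons are transferred per Cl₂ molecule, so n(Cl₂) = 6.334 / 2 = 3.167 mol.
V = n × V_m = 3.167 × 24.0 = 76.0 L.

76.0 L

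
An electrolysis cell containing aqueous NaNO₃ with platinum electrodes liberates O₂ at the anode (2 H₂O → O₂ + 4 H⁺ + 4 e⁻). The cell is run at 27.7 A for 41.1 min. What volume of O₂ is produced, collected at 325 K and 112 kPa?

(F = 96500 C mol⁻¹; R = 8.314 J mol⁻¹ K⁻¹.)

4.27 L

Q = I·t = 27.70 A × 2466.0 s = 68310 C.
n(e⁻) = Q/F = 68310 / 96500 = 0.7079 mol.
4 electrons are transferred per O₂ molecule, so n(O₂) = 0.7079 / 4 = 0.1770 mol.
V = nRT/P = (0.1770 × 8.314 × 325) / (112 × 10³ Pa) = 0.00427 m³ = 4.27 L.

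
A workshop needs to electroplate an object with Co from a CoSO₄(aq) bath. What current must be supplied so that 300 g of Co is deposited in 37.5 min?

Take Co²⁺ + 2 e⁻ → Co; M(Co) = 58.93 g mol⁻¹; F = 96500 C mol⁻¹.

n(Co) = 300 / 58.93 = 5.091 mol.
n(e⁻) = 2 × 5.091 = 10.18 mol.
Q = n(e⁻)·F = 10.18 × 96500 = 982500 C.
I = Q/t = 982500 / 2250.0 s = 437 A.

437 A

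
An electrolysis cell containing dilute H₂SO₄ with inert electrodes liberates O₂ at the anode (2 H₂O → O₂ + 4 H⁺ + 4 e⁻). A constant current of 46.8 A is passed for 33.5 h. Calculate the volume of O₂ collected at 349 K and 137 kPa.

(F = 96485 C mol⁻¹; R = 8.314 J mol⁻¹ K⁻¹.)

Q = I·t = 46.80 A × 120600 s = 5644000 C.
n(e⁻) = Q/F = 5644000 / 96485 = 58.50 mol.
4 electrons are transferred per O₂ molecule, so n(O₂) = 58.50 / 4 = 14.62 mol.
V = nRT/P = (14.62 × 8.314 × 349) / (137 × 10³ Pa) = 0.310 m³ = 310 L.

310 L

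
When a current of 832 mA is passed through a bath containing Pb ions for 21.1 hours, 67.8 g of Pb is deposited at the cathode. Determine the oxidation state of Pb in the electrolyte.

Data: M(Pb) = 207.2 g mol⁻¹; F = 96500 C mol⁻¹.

+2

Q = I·t = 0.8320 A × 75960 s = 63200 C, so n(e⁻) = 63200/96500 = 0.6549 mol.
n(Pb) deposited = 67.8 / 207.2 = 0.3272 mol.
Electrons per atom = n(e⁻)/n(Pb) = 0.6549 / 0.3272 = 2.00 ≈ 2, so the ion is Pb²⁺.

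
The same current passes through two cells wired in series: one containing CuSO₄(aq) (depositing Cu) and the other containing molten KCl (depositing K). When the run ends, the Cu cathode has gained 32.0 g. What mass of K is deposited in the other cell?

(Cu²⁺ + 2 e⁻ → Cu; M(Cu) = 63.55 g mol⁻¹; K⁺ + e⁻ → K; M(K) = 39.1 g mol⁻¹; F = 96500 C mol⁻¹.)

n(Cu) = 32.0 / 63.55 = 0.5035 mol.
Since Cu²⁺ + 2 e⁻ → Cu, n(e⁻) passed = 2 × 0.5035 = 1.007 mol.
Cells in series carry the same charge, so the same 1.007 mol of electrons passes through cell 2.
K⁺ + e⁻ → K, so n(K) = 1.007 / 1 = 1.007 mol.
m(K) = 1.007 × 39.1 = 39.4 g.

39.4 g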